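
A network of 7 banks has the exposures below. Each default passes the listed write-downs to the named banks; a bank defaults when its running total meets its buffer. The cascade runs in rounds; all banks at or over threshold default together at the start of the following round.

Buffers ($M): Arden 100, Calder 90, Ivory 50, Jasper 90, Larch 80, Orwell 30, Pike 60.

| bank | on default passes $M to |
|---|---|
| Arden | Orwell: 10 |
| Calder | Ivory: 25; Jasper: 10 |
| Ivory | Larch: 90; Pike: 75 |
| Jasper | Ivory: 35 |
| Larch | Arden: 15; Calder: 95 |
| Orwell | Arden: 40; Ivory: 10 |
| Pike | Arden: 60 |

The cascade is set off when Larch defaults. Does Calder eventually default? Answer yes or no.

Round 1 — Larch defaults (initial).
  Arden: +15 → 15 < 100
  Calder: +95 → 95 ≥ 90
Round 2 — Calder defaults.
  Ivory: +25 → 25 < 50
  Jasper: +10 → 10 < 90
No further defaults.

yes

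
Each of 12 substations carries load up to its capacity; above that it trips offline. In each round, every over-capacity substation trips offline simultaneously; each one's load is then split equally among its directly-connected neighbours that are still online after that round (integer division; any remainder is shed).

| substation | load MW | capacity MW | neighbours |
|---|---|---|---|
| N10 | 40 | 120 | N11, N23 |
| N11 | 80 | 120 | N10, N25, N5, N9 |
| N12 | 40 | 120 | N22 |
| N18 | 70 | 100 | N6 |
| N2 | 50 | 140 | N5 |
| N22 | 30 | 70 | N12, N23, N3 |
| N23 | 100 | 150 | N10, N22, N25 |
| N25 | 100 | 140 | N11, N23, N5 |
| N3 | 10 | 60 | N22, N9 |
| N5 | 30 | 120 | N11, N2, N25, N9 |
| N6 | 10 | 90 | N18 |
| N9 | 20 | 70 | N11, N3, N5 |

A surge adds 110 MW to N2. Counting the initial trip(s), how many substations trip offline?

Round 1 — N2 at 160 > 140. N2 trips offline.
  N2 sheds 160 MW to N5: 160 each.
    N5: 30+160 = 190 > 120
Round 2 — N5 trips offline.
  N5 sheds 190 MW to N11, N25, N9: 63 each (1 lost).
    N11: 80+63 = 143 > 120
    N25: 100+63 = 163 > 140
    N9: 20+63 = 83 > 70
Round 3 — N11, N25, N9 trip offline.
  N11 sheds 143 MW to N10: 143 each.
    N10: 40+143 = 183 > 120
  N25 sheds 163 MW to N23: 163 each.
    N23: 100+163 = 263 > 150
  N9 sheds 83 MW to N3: 83 each.
    N3: 10+83 = 93 > 60
Round 4 — N10, N23, N3 trip offline.
  N10 sheds 183 MW: no online neighbours, lost.
  N23 sheds 263 MW to N22: 263 each.
    N22: 30+263 = 293 > 70
  N3 sheds 93 MW to N22: 93 each.
    N22: 293+93 = 386 > 70
Round 5 — N22 trips offline.
  N22 sheds 386 MW to N12: 386 each.
    N12: 40+386 = 426 > 120
Round 6 — N12 trips offline.
  N12 sheds 426 MW: no online neighbours, lost.
No further trips.

10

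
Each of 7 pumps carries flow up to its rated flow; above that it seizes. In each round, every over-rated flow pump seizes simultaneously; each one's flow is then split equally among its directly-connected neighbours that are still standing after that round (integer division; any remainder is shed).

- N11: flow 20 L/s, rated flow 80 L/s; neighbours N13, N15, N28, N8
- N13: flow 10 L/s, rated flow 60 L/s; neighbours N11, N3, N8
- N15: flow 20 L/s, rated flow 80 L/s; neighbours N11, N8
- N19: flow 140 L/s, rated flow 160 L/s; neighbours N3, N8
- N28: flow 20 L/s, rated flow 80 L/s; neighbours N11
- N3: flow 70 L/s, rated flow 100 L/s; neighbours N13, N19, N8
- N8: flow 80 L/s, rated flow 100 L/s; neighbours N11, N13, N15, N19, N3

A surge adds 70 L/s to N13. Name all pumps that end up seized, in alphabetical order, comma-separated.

N13, N19, N3, N8

Round 1 — N13 at 80 > 60. N13 seizes.
  N13 sheds 80 L/s to N11, N3, N8: 26 each (2 lost).
    N11: 20+26 = 46 ≤ 80
    N3: 70+26 = 96 ≤ 100
    N8: 80+26 = 106 > 100
Round 2 — N8 seizes.
  N8 sheds 106 L/s to N11, N15, N19, N3: 26 each (2 lost).
    N11: 46+26 = 72 ≤ 80
    N15: 20+26 = 46 ≤ 80
    N19: 140+26 = 166 > 160
    N3: 96+26 = 122 > 100
Round 3 — N19, N3 seize.
  N19 sheds 166 L/s: no online neighbours, lost.
  N3 sheds 122 L/s: no online neighbours, lost.
No further seizures.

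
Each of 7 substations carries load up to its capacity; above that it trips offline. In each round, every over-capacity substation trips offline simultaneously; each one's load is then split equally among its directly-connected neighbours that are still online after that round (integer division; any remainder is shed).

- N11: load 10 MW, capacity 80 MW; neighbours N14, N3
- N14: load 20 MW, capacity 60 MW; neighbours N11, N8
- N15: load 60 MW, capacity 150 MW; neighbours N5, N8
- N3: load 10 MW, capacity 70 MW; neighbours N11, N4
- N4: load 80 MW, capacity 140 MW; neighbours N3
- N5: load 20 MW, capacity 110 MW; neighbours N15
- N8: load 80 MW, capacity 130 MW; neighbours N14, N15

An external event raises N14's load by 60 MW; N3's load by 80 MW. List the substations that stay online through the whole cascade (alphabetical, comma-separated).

Round 1 — N14 at 80 > 60; N3 at 90 > 70. N14, N3 trip offline.
  N14 sheds 80 MW to N11, N8: 40 each.
    N11: 10+40 = 50 ≤ 80
    N8: 80+40 = 120 ≤ 130
  N3 sheds 90 MW to N11, N4: 45 each.
    N11: 50+45 = 95 > 80
    N4: 80+45 = 125 ≤ 140
Round 2 — N11 trips offline.
  N11 sheds 95 MW: no online neighbours, lost.
No further trips.

N15, N4, N5, N8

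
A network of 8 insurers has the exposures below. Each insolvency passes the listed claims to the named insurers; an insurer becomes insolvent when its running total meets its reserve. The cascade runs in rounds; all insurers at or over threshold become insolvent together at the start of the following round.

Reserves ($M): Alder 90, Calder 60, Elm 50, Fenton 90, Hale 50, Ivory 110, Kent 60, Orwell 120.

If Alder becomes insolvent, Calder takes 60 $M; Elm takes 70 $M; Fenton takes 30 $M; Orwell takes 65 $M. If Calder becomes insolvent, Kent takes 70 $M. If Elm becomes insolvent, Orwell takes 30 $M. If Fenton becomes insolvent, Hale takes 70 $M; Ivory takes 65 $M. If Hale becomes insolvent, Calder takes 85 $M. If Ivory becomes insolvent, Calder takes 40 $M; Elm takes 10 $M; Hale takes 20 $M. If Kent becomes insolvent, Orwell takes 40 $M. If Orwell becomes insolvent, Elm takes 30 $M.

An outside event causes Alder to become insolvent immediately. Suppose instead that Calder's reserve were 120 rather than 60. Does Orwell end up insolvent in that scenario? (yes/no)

no

With Calder's reserve at 120:
Round 1 — Alder becomes insolvent (initial).
  Calder: +60 → 60 < 120
  Elm: +70 → 70 ≥ 50
  Fenton: +30 → 30 < 90
  Orwell: +65 → 65 < 120
Round 2 — Elm becomes insolvent.
  Orwell: +30 → 95 < 120
No further insolvencies.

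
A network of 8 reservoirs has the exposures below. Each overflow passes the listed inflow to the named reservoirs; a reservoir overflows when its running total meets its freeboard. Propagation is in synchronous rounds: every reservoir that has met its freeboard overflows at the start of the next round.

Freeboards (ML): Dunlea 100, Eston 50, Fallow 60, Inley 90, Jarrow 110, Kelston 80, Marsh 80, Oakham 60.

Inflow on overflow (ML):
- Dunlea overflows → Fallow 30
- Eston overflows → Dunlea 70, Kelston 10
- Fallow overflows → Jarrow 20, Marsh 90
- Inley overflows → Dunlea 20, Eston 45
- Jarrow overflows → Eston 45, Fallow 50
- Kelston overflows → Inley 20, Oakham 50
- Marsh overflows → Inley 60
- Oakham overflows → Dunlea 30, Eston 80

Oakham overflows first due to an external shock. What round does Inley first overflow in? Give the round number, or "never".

Round 1 — Oakham overflows (initial).
  Dunlea: +30 → 30 < 100
  Eston: +80 → 80 ≥ 50
Round 2 — Eston overflows.
  Dunlea: +70 → 100 ≥ 100
  Kelston: +10 → 10 < 80
Round 3 — Dunlea overflows.
  Fallow: +30 → 30 < 60
No further overflows.

never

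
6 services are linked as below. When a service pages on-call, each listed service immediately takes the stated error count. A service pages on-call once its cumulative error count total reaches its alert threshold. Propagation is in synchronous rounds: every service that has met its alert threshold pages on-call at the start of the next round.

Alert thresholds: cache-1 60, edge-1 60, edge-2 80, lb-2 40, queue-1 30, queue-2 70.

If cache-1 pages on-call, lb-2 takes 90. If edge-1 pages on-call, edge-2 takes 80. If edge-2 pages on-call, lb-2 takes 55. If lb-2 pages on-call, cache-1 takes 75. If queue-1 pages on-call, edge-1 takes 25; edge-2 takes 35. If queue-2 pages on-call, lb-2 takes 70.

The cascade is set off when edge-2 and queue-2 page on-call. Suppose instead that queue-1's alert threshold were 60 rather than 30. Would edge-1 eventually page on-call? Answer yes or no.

no

With queue-1's alert threshold at 60:
Round 1 — edge-2, queue-2 page on-call (initial).
  lb-2: +55+70 → 125 ≥ 40
Round 2 — lb-2 pages on-call.
  cache-1: +75 → 75 ≥ 60
Round 3 — cache-1 pages on-call.
No further pages.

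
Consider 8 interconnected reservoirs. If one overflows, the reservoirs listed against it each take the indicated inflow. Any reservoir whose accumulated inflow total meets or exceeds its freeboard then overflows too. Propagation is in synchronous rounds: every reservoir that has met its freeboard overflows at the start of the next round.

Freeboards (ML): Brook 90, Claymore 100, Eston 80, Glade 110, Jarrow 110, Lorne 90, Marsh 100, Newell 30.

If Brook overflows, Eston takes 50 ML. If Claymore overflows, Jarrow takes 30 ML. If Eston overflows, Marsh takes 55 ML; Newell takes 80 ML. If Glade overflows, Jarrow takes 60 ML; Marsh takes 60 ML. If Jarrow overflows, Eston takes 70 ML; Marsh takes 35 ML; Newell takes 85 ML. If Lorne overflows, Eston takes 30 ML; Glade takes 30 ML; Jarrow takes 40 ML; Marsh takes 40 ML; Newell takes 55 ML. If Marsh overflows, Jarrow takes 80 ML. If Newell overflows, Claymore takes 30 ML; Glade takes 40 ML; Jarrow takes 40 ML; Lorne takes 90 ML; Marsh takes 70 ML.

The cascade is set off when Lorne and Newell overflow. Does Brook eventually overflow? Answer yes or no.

Round 1 — Lorne, Newell overflow (initial).
  Claymore: +30 → 30 < 100
  Eston: +30 → 30 < 80
  Glade: +30+40 → 70 < 110
  Jarrow: +40+40 → 80 < 110
  Marsh: +40+70 → 110 ≥ 100
Round 2 — Marsh overflows.
  Jarrow: +80 → 160 ≥ 110
Round 3 — Jarrow overflows.
  Eston: +70 → 100 ≥ 80
Round 4 — Eston overflows.
No further overflows.

no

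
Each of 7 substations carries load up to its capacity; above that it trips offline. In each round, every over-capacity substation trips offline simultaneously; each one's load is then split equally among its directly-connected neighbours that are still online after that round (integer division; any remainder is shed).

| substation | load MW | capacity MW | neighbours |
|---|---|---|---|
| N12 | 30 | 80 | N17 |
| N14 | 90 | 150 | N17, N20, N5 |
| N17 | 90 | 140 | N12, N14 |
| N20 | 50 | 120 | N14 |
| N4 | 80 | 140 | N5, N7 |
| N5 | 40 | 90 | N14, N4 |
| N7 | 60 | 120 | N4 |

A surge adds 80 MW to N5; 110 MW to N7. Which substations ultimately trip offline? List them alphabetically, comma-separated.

N4, N5, N7

Round 1 — N5 at 120 > 90; N7 at 170 > 120. N5, N7 trip offline.
  N5 sheds 120 MW to N14, N4: 60 each.
    N14: 90+60 = 150 ≤ 150
    N4: 80+60 = 140 ≤ 140
  N7 sheds 170 MW to N4: 170 each.
    N4: 140+170 = 310 > 140
Round 2 — N4 trips offline.
  N4 sheds 310 MW: no online neighbours, lost.
No further trips.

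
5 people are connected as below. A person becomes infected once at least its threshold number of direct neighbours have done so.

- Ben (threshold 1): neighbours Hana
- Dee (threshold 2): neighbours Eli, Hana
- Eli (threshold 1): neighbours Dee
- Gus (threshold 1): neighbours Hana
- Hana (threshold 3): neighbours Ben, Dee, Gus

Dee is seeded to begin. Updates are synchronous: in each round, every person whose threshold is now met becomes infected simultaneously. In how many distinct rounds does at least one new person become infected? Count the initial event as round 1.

2

Round 1 — Dee becomes infected (initial).
Round 2 — checking thresholds:
  Eli: 1 of 1 neighbours ≥ 1, becomes infected.
  Hana: 1 of 3 neighbours < 3, below threshold.
Round 3 — no new infections; cascade stops.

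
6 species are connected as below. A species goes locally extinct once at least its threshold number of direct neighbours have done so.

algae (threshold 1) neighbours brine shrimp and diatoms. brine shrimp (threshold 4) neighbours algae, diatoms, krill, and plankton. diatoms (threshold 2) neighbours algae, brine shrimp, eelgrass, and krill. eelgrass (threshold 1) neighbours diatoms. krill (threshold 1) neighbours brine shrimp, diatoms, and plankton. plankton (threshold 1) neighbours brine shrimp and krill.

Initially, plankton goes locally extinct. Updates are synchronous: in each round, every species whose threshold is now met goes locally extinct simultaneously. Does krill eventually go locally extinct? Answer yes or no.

yes

Round 1 — plankton goes locally extinct (initial).
Round 2 — checking thresholds:
  brine shrimp: 1 of 4 neighbours < 4, below threshold.
  krill: 1 of 3 neighbours ≥ 1, goes locally extinct.
Round 3 — no new extinctions; cascade stops.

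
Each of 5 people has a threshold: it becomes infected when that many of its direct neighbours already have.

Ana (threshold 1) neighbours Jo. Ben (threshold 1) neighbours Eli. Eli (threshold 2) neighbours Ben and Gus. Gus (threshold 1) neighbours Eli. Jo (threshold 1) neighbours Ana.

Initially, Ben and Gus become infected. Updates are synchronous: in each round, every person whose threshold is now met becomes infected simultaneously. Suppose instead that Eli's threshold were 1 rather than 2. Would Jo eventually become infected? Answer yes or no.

With Eli's threshold at 1:
Round 1 — Ben, Gus become infected (initial).
Round 2 — checking thresholds:
  Eli: 2 of 2 neighbours ≥ 1, becomes infected.
Round 3 — no new infections; cascade stops.

no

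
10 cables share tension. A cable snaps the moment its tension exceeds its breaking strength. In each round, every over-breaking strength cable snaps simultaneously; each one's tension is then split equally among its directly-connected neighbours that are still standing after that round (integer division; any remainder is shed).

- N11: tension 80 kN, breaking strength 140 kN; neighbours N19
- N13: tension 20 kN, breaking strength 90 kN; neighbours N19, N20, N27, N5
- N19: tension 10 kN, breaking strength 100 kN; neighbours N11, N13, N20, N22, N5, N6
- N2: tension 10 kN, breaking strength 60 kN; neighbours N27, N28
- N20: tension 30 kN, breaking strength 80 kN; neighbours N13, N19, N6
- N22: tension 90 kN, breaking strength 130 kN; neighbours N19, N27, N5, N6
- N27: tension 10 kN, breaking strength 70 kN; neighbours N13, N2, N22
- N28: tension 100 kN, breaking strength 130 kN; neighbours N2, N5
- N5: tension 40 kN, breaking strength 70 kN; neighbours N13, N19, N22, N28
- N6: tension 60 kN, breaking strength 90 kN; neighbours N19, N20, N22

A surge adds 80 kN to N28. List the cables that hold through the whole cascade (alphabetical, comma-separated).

N11

Round 1 — N28 at 180 > 130. N28 snaps.
  N28 sheds 180 kN to N2, N5: 90 each.
    N2: 10+90 = 100 > 60
    N5: 40+90 = 130 > 70
Round 2 — N2, N5 snap.
  N2 sheds 100 kN to N27: 100 each.
    N27: 10+100 = 110 > 70
  N5 sheds 130 kN to N13, N19, N22: 43 each (1 lost).
    N13: 20+43 = 63 ≤ 90
    N19: 10+43 = 53 ≤ 100
    N22: 90+43 = 133 > 130
Round 3 — N22, N27 snap.
  N22 sheds 133 kN to N19, N6: 66 each (1 lost).
    N19: 53+66 = 119 > 100
    N6: 60+66 = 126 > 90
  N27 sheds 110 kN to N13: 110 each.
    N13: 63+110 = 173 > 90
Round 4 — N13, N19, N6 snap.
  N13 sheds 173 kN to N20: 173 each.
    N20: 30+173 = 203 > 80
  N19 sheds 119 kN to N11, N20: 59 each (1 lost).
    N11: 80+59 = 139 ≤ 140
    N20: 203+59 = 262 > 80
  N6 sheds 126 kN to N20: 126 each.
    N20: 262+126 = 388 > 80
Round 5 — N20 snaps.
  N20 sheds 388 kN: no online neighbours, lost.
No further breaks.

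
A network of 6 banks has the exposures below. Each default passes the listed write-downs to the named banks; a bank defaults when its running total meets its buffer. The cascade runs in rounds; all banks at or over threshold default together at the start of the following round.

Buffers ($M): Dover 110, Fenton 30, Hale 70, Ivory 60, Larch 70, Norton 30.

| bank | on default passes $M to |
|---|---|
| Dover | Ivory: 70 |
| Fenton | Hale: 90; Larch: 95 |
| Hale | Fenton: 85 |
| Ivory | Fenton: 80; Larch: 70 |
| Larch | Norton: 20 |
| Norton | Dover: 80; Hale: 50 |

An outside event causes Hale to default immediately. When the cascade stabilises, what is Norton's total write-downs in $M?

20

Round 1 — Hale defaults (initial).
  Fenton: +85 → 85 ≥ 30
Round 2 — Fenton defaults.
  Larch: +95 → 95 ≥ 70
Round 3 — Larch defaults.
  Norton: +20 → 20 < 30
No further defaults.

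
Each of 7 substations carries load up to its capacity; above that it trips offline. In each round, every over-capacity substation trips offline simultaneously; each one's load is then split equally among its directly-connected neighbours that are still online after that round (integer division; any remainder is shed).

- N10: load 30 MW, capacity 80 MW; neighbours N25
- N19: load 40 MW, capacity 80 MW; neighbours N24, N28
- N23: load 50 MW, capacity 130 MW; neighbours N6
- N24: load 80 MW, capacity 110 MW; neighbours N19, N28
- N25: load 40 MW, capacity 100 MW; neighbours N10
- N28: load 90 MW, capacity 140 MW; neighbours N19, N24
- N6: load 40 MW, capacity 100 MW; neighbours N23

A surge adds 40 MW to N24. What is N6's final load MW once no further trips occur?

Round 1 — N24 at 120 > 110. N24 trips offline.
  N24 sheds 120 MW to N19, N28: 60 each.
    N19: 40+60 = 100 > 80
    N28: 90+60 = 150 > 140
Round 2 — N19, N28 trip offline.
  N19 sheds 100 MW: no online neighbours, lost.
  N28 sheds 150 MW: no online neighbours, lost.
No further trips.

40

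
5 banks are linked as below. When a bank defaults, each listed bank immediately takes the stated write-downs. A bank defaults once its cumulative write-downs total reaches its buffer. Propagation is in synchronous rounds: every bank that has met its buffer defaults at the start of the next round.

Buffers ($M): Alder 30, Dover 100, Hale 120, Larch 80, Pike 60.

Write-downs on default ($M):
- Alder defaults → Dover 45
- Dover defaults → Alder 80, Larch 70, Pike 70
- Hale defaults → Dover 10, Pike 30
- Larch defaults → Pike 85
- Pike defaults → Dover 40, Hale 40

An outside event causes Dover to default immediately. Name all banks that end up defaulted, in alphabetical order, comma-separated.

Alder, Dover, Pike

Round 1 — Dover defaults (initial).
  Alder: +80 → 80 ≥ 30
  Larch: +70 → 70 < 80
  Pike: +70 → 70 ≥ 60
Round 2 — Alder, Pike default.
  Hale: +40 → 40 < 120
No further defaults.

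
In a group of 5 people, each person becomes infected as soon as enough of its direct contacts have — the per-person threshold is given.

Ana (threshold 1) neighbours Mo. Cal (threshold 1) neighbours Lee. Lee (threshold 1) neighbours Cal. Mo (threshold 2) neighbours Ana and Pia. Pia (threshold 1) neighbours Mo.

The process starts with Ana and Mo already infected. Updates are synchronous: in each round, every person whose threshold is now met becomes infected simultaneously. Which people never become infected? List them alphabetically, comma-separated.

Round 1 — Ana, Mo become infected (initial).
Round 2 — checking thresholds:
  Pia: 1 of 1 neighbours ≥ 1, becomes infected.
Round 3 — no new infections; cascade stops.

Cal, Lee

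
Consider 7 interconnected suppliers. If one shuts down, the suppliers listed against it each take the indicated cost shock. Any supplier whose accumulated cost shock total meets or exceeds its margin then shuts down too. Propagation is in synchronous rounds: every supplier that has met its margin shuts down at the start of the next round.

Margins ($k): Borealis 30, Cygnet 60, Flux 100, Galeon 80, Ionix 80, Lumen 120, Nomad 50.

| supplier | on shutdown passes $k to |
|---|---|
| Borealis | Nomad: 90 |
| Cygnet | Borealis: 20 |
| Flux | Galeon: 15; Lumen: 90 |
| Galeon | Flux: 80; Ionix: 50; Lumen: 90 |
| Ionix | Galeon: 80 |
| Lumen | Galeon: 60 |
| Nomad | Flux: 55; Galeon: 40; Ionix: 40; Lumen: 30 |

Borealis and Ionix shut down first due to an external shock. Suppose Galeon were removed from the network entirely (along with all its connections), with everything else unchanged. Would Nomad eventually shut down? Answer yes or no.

With Galeon removed:
Round 1 — Borealis, Ionix shut down (initial).
  Nomad: +90 → 90 ≥ 50
Round 2 — Nomad shuts down.
  Flux: +55 → 55 < 100
  Lumen: +30 → 30 < 120
No further shutdowns.

yes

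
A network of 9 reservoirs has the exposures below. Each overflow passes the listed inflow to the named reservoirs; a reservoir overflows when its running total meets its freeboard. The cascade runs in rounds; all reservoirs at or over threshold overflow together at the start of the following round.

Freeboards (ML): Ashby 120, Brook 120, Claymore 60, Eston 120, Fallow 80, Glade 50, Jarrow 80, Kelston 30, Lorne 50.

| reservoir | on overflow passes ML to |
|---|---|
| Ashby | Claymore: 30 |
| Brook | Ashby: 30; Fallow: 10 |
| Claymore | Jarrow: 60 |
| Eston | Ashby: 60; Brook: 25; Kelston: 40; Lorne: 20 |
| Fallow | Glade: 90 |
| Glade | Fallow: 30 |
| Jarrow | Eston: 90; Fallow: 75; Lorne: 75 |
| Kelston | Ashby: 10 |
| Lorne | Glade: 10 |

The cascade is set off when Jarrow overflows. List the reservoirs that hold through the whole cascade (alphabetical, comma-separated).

Ashby, Brook, Claymore, Eston, Fallow, Glade, Kelston

Round 1 — Jarrow overflows (initial).
  Eston: +90 → 90 < 120
  Fallow: +75 → 75 < 80
  Lorne: +75 → 75 ≥ 50
Round 2 — Lorne overflows.
  Glade: +10 → 10 < 50
No further overflows.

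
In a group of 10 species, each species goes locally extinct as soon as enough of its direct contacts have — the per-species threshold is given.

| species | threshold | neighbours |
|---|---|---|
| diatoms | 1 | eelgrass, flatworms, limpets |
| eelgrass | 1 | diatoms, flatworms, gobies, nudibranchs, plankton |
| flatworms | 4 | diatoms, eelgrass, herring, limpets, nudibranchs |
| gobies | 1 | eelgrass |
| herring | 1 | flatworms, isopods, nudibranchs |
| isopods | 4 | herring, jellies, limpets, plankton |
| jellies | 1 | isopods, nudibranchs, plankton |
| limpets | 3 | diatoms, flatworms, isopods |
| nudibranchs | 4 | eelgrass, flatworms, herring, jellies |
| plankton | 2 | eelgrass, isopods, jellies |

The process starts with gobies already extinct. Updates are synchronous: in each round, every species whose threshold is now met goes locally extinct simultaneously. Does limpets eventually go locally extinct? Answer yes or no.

Round 1 — gobies goes locally extinct (initial).
Round 2 — checking thresholds:
  eelgrass: 1 of 5 neighbours ≥ 1, goes locally extinct.
Round 3 — checking thresholds:
  diatoms: 1 of 3 neighbours ≥ 1, goes locally extinct.
  flatworms: 1 of 5 neighbours < 4, below threshold.
  nudibranchs: 1 of 4 neighbours < 4, below threshold.
  plankton: 1 of 3 neighbours < 2, below threshold.
Round 4 — no new extinctions; cascade stops.

no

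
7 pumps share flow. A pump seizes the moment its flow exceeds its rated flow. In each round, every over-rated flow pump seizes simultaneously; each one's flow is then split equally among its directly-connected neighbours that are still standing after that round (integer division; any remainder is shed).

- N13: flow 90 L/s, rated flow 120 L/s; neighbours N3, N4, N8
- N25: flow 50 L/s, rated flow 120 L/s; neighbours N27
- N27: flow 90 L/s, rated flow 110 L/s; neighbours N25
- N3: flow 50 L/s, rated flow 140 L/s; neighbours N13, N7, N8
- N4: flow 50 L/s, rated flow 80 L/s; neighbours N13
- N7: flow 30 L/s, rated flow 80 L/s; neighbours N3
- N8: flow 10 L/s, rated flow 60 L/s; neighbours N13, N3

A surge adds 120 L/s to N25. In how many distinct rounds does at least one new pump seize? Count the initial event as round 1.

2

Round 1 — N25 at 170 > 120. N25 seizes.
  N25 sheds 170 L/s to N27: 170 each.
    N27: 90+170 = 260 > 110
Round 2 — N27 seizes.
  N27 sheds 260 L/s: no online neighbours, lost.
No further seizures.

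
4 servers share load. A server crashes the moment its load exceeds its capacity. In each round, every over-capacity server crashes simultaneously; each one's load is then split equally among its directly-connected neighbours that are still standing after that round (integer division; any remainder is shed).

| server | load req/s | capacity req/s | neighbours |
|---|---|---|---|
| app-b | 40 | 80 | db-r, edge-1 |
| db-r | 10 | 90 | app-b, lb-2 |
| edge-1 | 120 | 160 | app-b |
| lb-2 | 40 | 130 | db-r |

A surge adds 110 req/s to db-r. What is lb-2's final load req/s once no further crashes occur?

Round 1 — db-r at 120 > 90. db-r crashes.
  db-r sheds 120 req/s to app-b, lb-2: 60 each.
    app-b: 40+60 = 100 > 80
    lb-2: 40+60 = 100 ≤ 130
Round 2 — app-b crashes.
  app-b sheds 100 req/s to edge-1: 100 each.
    edge-1: 120+100 = 220 > 160
Round 3 — edge-1 crashes.
  edge-1 sheds 220 req/s: no online neighbours, lost.
No further crashes.

100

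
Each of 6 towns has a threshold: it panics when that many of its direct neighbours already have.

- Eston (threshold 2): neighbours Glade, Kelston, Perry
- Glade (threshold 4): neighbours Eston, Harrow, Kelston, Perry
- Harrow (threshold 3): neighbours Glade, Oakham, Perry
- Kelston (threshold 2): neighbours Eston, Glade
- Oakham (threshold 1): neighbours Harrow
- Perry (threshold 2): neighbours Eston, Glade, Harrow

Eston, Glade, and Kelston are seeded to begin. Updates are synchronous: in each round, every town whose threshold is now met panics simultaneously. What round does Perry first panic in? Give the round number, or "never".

Round 1 — Eston, Glade, Kelston panic (initial).
Round 2 — checking thresholds:
  Harrow: 1 of 3 neighbours < 3, below threshold.
  Perry: 2 of 3 neighbours ≥ 2, panics.
Round 3 — no new panics; cascade stops.

2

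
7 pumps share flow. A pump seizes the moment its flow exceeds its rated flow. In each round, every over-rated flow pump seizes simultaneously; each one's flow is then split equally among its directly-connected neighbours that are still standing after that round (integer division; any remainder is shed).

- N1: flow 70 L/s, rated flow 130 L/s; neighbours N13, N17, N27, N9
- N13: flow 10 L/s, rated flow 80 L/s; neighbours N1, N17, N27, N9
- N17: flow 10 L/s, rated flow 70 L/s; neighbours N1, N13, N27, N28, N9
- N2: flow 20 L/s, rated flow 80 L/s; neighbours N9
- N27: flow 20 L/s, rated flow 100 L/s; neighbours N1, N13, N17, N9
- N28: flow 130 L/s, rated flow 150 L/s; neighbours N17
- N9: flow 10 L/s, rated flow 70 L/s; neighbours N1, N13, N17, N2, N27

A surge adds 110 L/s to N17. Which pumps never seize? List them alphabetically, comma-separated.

N1, N13, N2, N27, N9

Round 1 — N17 at 120 > 70. N17 seizes.
  N17 sheds 120 L/s to N1, N13, N27, N28, N9: 24 each.
    N1: 70+24 = 94 ≤ 130
    N13: 10+24 = 34 ≤ 80
    N27: 20+24 = 44 ≤ 100
    N28: 130+24 = 154 > 150
    N9: 10+24 = 34 ≤ 70
Round 2 — N28 seizes.
  N28 sheds 154 L/s: no online neighbours, lost.
No further seizures.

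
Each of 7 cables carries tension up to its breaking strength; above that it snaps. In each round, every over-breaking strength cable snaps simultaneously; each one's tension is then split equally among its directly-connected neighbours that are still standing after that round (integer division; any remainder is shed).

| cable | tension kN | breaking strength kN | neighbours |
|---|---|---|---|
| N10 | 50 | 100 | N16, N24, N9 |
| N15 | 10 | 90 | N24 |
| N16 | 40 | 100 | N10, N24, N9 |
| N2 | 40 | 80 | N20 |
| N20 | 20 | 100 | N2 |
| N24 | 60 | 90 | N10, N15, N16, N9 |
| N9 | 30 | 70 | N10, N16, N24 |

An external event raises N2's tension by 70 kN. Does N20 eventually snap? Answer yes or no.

yes

Round 1 — N2 at 110 > 80. N2 snaps.
  N2 sheds 110 kN to N20: 110 each.
    N20: 20+110 = 130 > 100
Round 2 — N20 snaps.
  N20 sheds 130 kN: no online neighbours, lost.
No further breaks.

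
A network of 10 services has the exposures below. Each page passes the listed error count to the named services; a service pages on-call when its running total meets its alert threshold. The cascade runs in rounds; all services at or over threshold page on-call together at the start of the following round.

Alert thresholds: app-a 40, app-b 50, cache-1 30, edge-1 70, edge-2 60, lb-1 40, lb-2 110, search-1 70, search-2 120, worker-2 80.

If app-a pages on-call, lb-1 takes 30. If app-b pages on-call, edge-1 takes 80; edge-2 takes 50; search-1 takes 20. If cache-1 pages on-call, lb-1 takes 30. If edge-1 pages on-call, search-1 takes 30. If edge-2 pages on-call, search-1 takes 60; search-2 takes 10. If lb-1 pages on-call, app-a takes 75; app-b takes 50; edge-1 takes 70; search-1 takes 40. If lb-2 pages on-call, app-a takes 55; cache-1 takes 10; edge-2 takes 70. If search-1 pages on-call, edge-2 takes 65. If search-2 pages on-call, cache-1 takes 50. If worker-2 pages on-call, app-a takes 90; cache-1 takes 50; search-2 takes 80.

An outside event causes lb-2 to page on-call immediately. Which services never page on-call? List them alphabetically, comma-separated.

app-b, cache-1, edge-1, lb-1, search-1, search-2, worker-2

Round 1 — lb-2 pages on-call (initial).
  app-a: +55 → 55 ≥ 40
  cache-1: +10 → 10 < 30
  edge-2: +70 → 70 ≥ 60
Round 2 — app-a, edge-2 page on-call.
  lb-1: +30 → 30 < 40
  search-1: +60 → 60 < 70
  search-2: +10 → 10 < 120
No further pages.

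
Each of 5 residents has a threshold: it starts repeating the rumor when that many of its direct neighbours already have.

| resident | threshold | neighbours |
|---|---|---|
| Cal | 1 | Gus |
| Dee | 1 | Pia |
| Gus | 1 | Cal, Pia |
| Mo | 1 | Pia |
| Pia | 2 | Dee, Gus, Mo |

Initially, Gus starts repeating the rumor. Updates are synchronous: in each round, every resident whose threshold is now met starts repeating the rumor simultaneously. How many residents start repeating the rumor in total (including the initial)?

Round 1 — Gus starts repeating the rumor (initial).
Round 2 — checking thresholds:
  Cal: 1 of 1 neighbours ≥ 1, starts repeating the rumor.
  Pia: 1 of 3 neighbours < 2, below threshold.
Round 3 — no new spreads; cascade stops.

2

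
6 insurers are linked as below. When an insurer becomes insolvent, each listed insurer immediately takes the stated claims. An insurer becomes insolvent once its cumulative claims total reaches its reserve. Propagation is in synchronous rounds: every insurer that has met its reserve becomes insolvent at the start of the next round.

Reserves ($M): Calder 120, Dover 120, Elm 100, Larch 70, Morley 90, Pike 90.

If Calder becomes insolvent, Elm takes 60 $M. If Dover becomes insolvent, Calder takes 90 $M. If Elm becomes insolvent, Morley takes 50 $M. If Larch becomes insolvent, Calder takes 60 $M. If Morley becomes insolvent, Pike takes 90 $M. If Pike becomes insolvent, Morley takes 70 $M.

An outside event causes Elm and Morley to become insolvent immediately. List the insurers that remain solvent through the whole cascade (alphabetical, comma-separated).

Round 1 — Elm, Morley become insolvent (initial).
  Pike: +90 → 90 ≥ 90
Round 2 — Pike becomes insolvent.
No further insolvencies.

Calder, Dover, Larch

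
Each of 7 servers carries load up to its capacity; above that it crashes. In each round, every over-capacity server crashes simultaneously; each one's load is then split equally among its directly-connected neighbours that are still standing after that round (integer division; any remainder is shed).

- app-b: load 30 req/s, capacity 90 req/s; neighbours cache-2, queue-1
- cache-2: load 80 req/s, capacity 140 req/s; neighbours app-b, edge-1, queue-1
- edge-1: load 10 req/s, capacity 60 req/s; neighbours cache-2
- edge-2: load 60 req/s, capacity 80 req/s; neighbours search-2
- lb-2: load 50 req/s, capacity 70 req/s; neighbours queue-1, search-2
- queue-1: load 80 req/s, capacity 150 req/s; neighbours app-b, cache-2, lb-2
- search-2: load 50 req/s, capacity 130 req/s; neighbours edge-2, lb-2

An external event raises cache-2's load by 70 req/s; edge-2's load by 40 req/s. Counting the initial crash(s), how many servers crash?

Round 1 — cache-2 at 150 > 140; edge-2 at 100 > 80. cache-2, edge-2 crash.
  cache-2 sheds 150 req/s to app-b, edge-1, queue-1: 50 each.
    app-b: 30+50 = 80 ≤ 90
    edge-1: 10+50 = 60 ≤ 60
    queue-1: 80+50 = 130 ≤ 150
  edge-2 sheds 100 req/s to search-2: 100 each.
    search-2: 50+100 = 150 > 130
Round 2 — search-2 crashes.
  search-2 sheds 150 req/s to lb-2: 150 each.
    lb-2: 50+150 = 200 > 70
Round 3 — lb-2 crashes.
  lb-2 sheds 200 req/s to queue-1: 200 each.
    queue-1: 130+200 = 330 > 150
Round 4 — queue-1 crashes.
  queue-1 sheds 330 req/s to app-b: 330 each.
    app-b: 80+330 = 410 > 90
Round 5 — app-b crashes.
  app-b sheds 410 req/s: no online neighbours, lost.
No further crashes.

6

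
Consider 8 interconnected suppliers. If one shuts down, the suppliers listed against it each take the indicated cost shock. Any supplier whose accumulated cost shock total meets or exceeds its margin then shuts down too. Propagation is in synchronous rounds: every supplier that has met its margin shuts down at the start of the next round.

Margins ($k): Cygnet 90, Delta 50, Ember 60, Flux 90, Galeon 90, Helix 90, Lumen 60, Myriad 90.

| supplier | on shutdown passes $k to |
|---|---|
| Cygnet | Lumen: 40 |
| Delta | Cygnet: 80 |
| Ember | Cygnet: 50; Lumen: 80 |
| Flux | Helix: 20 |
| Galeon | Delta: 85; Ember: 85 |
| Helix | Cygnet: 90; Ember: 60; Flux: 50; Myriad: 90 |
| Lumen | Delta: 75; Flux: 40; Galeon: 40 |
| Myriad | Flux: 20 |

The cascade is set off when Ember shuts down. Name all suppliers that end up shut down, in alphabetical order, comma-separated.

Cygnet, Delta, Ember, Lumen

Round 1 — Ember shuts down (initial).
  Cygnet: +50 → 50 < 90
  Lumen: +80 → 80 ≥ 60
Round 2 — Lumen shuts down.
  Delta: +75 → 75 ≥ 50
  Flux: +40 → 40 < 90
  Galeon: +40 → 40 < 90
Round 3 — Delta shuts down.
  Cygnet: +80 → 130 ≥ 90
Round 4 — Cygnet shuts down.
No further shutdowns.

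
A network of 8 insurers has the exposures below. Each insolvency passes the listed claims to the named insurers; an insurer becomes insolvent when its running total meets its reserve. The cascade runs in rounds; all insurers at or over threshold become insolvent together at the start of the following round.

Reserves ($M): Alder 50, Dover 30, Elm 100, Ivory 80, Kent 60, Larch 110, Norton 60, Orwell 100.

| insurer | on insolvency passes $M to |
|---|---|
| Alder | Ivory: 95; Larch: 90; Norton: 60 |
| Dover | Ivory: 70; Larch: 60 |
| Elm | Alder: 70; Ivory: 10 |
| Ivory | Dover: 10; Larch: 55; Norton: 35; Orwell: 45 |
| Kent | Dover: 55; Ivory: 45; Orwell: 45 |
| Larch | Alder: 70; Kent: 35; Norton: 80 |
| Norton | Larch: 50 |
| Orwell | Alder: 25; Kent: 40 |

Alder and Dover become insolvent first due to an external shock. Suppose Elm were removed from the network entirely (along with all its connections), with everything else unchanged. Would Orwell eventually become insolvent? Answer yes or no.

no

With Elm removed:
Round 1 — Alder, Dover become insolvent (initial).
  Ivory: +95+70 → 165 ≥ 80
  Larch: +90+60 → 150 ≥ 110
  Norton: +60 → 60 ≥ 60
Round 2 — Ivory, Larch, Norton become insolvent.
  Kent: +35 → 35 < 60
  Orwell: +45 → 45 < 100
No further insolvencies.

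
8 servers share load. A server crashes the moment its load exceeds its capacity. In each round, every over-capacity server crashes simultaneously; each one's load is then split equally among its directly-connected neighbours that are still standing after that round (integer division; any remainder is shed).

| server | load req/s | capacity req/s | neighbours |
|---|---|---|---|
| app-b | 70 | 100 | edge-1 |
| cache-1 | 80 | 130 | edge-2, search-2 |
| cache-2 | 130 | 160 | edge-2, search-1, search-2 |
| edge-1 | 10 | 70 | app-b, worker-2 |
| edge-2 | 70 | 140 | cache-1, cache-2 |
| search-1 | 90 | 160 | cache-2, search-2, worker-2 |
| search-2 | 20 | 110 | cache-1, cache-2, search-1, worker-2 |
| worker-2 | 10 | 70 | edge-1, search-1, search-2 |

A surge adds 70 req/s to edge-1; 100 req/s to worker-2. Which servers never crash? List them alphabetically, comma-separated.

Round 1 — edge-1 at 80 > 70; worker-2 at 110 > 70. edge-1, worker-2 crash.
  edge-1 sheds 80 req/s to app-b: 80 each.
    app-b: 70+80 = 150 > 100
  worker-2 sheds 110 req/s to search-1, search-2: 55 each.
    search-1: 90+55 = 145 ≤ 160
    search-2: 20+55 = 75 ≤ 110
Round 2 — app-b crashes.
  app-b sheds 150 req/s: no online neighbours, lost.
No further crashes.

cache-1, cache-2, edge-2, search-1, search-2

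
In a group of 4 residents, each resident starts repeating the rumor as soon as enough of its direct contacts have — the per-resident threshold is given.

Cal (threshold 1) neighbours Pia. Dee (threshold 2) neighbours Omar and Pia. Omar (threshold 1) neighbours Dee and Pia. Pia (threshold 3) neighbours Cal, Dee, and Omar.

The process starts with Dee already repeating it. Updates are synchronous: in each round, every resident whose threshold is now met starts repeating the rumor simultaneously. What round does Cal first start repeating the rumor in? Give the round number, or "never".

Round 1 — Dee starts repeating the rumor (initial).
Round 2 — checking thresholds:
  Omar: 1 of 2 neighbours ≥ 1, starts repeating the rumor.
  Pia: 1 of 3 neighbours < 3, not yet.
Round 3 — no new spreads; cascade stops.

never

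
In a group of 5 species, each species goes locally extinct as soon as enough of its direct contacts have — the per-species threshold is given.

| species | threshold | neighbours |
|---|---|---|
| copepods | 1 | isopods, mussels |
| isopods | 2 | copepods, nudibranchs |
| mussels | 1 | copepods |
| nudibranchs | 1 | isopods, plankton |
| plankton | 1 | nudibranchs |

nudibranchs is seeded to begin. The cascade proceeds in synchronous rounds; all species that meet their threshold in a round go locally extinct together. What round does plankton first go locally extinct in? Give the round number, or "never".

2

Round 1 — nudibranchs goes locally extinct (initial).
Round 2 — checking thresholds:
  isopods: 1 of 2 neighbours < 2, not yet.
  plankton: 1 of 1 neighbours ≥ 1, goes locally extinct.
Round 3 — no new extinctions; cascade stops.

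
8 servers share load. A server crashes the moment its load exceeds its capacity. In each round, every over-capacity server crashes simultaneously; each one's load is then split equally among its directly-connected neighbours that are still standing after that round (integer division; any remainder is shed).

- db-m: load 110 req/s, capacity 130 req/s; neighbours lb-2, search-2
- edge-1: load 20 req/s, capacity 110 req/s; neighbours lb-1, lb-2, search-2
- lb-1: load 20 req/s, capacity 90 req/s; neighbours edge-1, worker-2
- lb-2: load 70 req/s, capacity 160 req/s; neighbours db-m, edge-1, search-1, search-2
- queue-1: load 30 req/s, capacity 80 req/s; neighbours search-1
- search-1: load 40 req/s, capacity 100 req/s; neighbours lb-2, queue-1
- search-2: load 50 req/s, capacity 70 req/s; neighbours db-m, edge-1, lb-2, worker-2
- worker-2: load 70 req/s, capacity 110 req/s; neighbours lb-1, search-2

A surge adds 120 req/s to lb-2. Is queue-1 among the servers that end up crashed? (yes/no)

Round 1 — lb-2 at 190 > 160. lb-2 crashes.
  lb-2 sheds 190 req/s to db-m, edge-1, search-1, search-2: 47 each (2 lost).
    db-m: 110+47 = 157 > 130
    edge-1: 20+47 = 67 ≤ 110
    search-1: 40+47 = 87 ≤ 100
    search-2: 50+47 = 97 > 70
Round 2 — db-m, search-2 crash.
  db-m sheds 157 req/s: no online neighbours, lost.
  search-2 sheds 97 req/s to edge-1, worker-2: 48 each (1 lost).
    edge-1: 67+48 = 115 > 110
    worker-2: 70+48 = 118 > 110
Round 3 — edge-1, worker-2 crash.
  edge-1 sheds 115 req/s to lb-1: 115 each.
    lb-1: 20+115 = 135 > 90
  worker-2 sheds 118 req/s to lb-1: 118 each.
    lb-1: 135+118 = 253 > 90
Round 4 — lb-1 crashes.
  lb-1 sheds 253 req/s: no online neighbours, lost.
No further crashes.

no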